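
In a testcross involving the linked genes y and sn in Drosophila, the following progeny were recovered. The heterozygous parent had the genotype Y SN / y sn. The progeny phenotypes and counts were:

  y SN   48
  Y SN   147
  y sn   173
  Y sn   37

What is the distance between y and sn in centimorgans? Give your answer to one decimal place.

21.0 centimorgans

The recombinant classes are Y sn and y SN: 37 + 48 = 85.
Recombination frequency = 85/405 = 0.2099 ≈ 21.0%, i.e. 21.0 centimorgans.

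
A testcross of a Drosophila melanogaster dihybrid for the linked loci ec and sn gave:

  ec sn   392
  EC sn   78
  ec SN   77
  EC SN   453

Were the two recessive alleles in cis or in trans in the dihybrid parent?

cis

The two most frequent classes are EC SN (453) and ec sn (392); these are the parental (non-recombinant) types.
So the F1 carried EC SN on one chromosome and ec sn on the other — the recessive alleles are on the same chromosome (cis / coupling).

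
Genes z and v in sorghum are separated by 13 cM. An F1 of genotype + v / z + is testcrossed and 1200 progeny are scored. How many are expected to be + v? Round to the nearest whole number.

522

A map distance of 13 cM corresponds to a recombination frequency of 0.130.
The F1 is + v / z +, so + v is a parental gamete class with expected frequency (1 − r)/2 = 0.870/2 = 0.4350.
Expected number = 0.4350 × 1200 = 522.00 ≈ 522.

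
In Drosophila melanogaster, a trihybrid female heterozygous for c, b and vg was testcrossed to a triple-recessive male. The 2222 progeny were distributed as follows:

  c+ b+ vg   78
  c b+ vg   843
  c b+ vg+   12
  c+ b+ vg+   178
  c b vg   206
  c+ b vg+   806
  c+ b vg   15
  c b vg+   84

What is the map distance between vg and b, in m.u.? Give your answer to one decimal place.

The two most frequent reciprocal classes, c+ b vg+ and c b+ vg, are the parental types, so the F1 was c+ b vg+ / c b+ vg.
The two rarest classes, c+ b vg and c b+ vg+, are the double crossovers. Comparing them with the parentals, only the vg allele has switched, so vg is the middle locus and the order is c – vg – b.
Crossovers in the vg–b interval produce the single-crossover classes c+ b+ vg+ and c b vg (178 + 206 = 384) plus the double crossovers (27).
RF(vg–b) = (384 + 27) / 2222 = 411/2222 = 0.1850 → 18.5 m.u.

18.5 m.u.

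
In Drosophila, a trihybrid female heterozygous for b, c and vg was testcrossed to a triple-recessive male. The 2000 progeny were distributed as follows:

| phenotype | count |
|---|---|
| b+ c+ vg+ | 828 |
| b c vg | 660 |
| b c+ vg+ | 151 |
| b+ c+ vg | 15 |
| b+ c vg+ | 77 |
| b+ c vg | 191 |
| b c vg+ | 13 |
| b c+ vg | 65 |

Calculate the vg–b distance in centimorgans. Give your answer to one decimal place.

18.5 centimorgans

The two most frequent reciprocal classes, b c vg and b+ c+ vg+, are the parental types, so the F1 was b c vg / b+ c+ vg+.
The two rarest classes, b c vg+ and b+ c+ vg, are the double crossovers. Comparing them with the parentals, only the vg allele has switched, so vg is the middle locus and the order is b – vg – c.
Crossovers in the b–vg interval produce the single-crossover classes b+ c vg and b c+ vg+ (191 + 151 = 342) plus the double crossovers (28).
RF(b–vg) = (342 + 28) / 2000 = 370/2000 = 0.1850 → 18.5 centimorgans.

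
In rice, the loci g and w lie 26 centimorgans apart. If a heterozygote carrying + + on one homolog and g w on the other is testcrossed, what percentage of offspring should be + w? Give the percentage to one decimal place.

13.0%

A map distance of 26 centimorgans corresponds to a recombination frequency of 0.260.
The F1 is + + / g w, so + w is a recombinant gamete class with expected frequency r/2 = 0.260/2 = 0.1300.
That is 0.1300 = 13.0% of the progeny.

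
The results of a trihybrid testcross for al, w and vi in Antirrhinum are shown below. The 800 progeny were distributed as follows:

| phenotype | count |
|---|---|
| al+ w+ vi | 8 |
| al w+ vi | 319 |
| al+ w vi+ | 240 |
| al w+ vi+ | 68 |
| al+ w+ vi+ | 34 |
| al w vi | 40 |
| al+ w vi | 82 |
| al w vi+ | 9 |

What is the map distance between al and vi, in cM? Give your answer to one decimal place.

20.9 cM

The two most frequent reciprocal classes, al+ w vi+ and al w+ vi, are the parental types, so the F1 was al+ w vi+ / al w+ vi.
The two rarest classes, al w vi+ and al+ w+ vi, are the double crossovers. Comparing them with the parentals, only the al allele has switched, so al is the middle locus and the order is vi – al – w.
Crossovers in the vi–al interval produce the single-crossover classes al+ w vi and al w+ vi+ (82 + 68 = 150) plus the double crossovers (17).
RF(vi–al) = (150 + 17) / 800 = 167/800 = 0.2087 → 20.9 cM.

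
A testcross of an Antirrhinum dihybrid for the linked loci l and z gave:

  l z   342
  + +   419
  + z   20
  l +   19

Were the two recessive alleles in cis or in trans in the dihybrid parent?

cis

The two most frequent classes are + + (419) and l z (342); these are the parental (non-recombinant) types.
So the F1 carried + + on one chromosome and l z on the other — the recessive alleles are on the same chromosome (cis / coupling).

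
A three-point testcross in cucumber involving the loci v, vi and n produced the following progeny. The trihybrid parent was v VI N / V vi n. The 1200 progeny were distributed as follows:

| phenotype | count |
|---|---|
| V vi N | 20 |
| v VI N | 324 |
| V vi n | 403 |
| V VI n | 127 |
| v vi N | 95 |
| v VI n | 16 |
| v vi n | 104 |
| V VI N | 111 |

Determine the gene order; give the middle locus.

n

The two rarest classes, v VI n and V vi N, are the double crossovers. Comparing them with the parentals, only the n allele has switched, so n is the middle locus and the order is vi – n – v.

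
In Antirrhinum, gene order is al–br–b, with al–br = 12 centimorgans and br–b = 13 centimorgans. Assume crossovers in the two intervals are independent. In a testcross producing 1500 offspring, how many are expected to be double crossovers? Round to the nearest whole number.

23

Map distances give recombination frequencies of 0.120 and 0.130 for the two intervals.
With no interference, expected double-crossover frequency = 0.120 × 0.130 = 0.01560.
Expected number = 0.01560 × 1500 = 23.40 ≈ 23.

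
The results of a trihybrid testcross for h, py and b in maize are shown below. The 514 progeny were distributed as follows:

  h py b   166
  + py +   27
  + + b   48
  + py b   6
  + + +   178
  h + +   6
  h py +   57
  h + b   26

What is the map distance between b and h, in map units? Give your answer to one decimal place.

22.8 map units

The two most frequent reciprocal classes, h py b and + + +, are the parental types, so the F1 was h py b / + + +.
The two rarest classes, + py b and h + +, are the double crossovers. Comparing them with the parentals, only the h allele has switched, so h is the middle locus and the order is py – h – b.
Crossovers in the h–b interval produce the single-crossover classes h py + and + + b (57 + 48 = 105) plus the double crossovers (12).
RF(h–b) = (105 + 12) / 514 = 117/514 = 0.2276 → 22.8 map units.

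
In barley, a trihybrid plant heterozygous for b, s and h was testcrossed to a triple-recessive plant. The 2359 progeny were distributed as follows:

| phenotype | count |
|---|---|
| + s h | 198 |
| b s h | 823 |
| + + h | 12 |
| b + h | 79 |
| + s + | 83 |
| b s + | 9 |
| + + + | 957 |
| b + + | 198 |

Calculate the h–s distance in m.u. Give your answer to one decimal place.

7.8 m.u.

The two most frequent reciprocal classes, b s h and + + +, are the parental types, so the F1 was b s h / + + +.
The two rarest classes, b s + and + + h, are the double crossovers. Comparing them with the parentals, only the h allele has switched, so h is the middle locus and the order is b – h – s.
Crossovers in the h–s interval produce the single-crossover classes b + h and + s + (79 + 83 = 162) plus the double crossovers (21).
RF(h–s) = (162 + 21) / 2359 = 183/2359 = 0.0776 → 7.8 m.u.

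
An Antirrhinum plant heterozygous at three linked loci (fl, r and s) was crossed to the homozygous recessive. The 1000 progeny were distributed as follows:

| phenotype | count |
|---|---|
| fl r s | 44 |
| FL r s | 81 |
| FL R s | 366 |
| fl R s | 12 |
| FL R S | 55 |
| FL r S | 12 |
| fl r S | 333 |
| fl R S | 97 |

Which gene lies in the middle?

fl

The two most frequent reciprocal classes, FL R s and fl r S, are the parental types, so the F1 was FL R s / fl r S.
The two rarest classes, fl R s and FL r S, are the double crossovers. Comparing them with the parentals, only the fl allele has switched, so fl is the middle locus and the order is s – fl – r.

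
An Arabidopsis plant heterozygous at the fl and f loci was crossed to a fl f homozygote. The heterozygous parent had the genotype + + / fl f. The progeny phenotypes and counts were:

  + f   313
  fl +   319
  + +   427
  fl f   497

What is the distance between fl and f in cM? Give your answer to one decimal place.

40.6 cM

The recombinant classes are + f and fl +: 313 + 319 = 632.
Recombination frequency = 632/1556 = 0.4062 ≈ 40.6%, i.e. 40.6 cM.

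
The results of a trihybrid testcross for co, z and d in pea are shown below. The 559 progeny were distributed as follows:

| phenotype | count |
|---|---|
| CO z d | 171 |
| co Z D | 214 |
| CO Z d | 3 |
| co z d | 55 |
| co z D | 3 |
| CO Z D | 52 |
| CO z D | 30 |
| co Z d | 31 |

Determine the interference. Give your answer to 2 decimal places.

The two most frequent reciprocal classes, co Z D and CO z d, are the parental types, so the F1 was co Z D / CO z d.
The two rarest classes, co z D and CO Z d, are the double crossovers. Comparing them with the parentals, only the z allele has switched, so z is the middle locus and the order is d – z – co.
d–z: (61 + 6)/559 = 0.1199; z–co: (107 + 6)/559 = 0.2021.
Expected DCO frequency = 0.1199 × 0.2021 ≈ 0.02423; observed = 6/559 ≈ 0.01073.
Coefficient of coincidence = 0.01073/0.02423 ≈ 0.44; interference = 1 − 0.44 = 0.56.

0.56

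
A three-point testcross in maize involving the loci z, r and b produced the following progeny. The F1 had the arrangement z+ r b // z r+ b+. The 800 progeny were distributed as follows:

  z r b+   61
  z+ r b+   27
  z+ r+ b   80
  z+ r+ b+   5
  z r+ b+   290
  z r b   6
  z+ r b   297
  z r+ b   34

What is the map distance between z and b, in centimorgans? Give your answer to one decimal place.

9.0 centimorgans

The two rarest classes, z r b and z+ r+ b+, are the double crossovers. Comparing them with the parentals, only the z allele has switched, so z is the middle locus and the order is r – z – b.
Crossovers in the z–b interval produce the single-crossover classes z+ r b+ and z r+ b (27 + 34 = 61) plus the double crossovers (11).
RF(z–b) = (61 + 11) / 800 = 72/800 = 0.0900 → 9.0 centimorgans.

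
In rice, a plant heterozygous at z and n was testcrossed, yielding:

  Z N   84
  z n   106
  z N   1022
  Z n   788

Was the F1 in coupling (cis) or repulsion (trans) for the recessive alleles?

trans

The two most frequent classes are Z n (788) and z N (1022); these are the parental (non-recombinant) types.
So the F1 carried Z n on one chromosome and z N on the other — the recessive alleles are on opposite chromosomes (trans / repulsion).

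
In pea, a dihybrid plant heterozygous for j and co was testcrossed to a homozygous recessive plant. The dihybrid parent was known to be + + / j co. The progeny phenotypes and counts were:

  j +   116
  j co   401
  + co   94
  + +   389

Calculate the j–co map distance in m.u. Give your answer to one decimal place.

21.0 m.u.

The recombinant classes are + co and j +: 94 + 116 = 210.
Recombination frequency = 210/1000 = 0.2100 ≈ 21.0%, i.e. 21.0 m.u.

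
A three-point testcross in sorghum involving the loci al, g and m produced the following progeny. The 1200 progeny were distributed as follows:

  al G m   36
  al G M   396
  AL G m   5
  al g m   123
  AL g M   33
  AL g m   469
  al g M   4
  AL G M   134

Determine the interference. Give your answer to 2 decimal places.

0.48

The two most frequent reciprocal classes, AL g m and al G M, are the parental types, so the F1 was AL g m / al G M.
The two rarest classes, AL G m and al g M, are the double crossovers. Comparing them with the parentals, only the g allele has switched, so g is the middle locus and the order is al – g – m.
al–g: (257 + 9)/1200 = 0.2217; g–m: (69 + 9)/1200 = 0.0650.
Expected DCO frequency = 0.2217 × 0.0650 ≈ 0.01441; observed = 9/1200 ≈ 0.00750.
Coefficient of coincidence = 0.00750/0.01441 ≈ 0.52; interference = 1 − 0.52 = 0.48.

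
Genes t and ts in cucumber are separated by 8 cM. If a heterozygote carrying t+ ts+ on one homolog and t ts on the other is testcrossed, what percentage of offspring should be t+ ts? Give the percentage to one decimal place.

4.0%

A map distance of 8 cM corresponds to a recombination frequency of 0.080.
The F1 is t+ ts+ / t ts, so t+ ts is a recombinant gamete class with expected frequency r/2 = 0.080/2 = 0.0400.
That is 0.0400 = 4.0% of the progeny.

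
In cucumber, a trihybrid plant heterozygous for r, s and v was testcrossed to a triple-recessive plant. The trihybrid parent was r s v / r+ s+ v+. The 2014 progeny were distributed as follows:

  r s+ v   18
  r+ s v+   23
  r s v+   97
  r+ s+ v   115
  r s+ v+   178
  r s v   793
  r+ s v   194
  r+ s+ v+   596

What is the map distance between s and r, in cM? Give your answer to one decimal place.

20.5 cM

The two rarest classes, r s+ v and r+ s v+, are the double crossovers. Comparing them with the parentals, only the s allele has switched, so s is the middle locus and the order is v – s – r.
Crossovers in the s–r interval produce the single-crossover classes r+ s v and r s+ v+ (194 + 178 = 372) plus the double crossovers (41).
RF(s–r) = (372 + 41) / 2014 = 413/2014 = 0.2051 → 20.5 cM.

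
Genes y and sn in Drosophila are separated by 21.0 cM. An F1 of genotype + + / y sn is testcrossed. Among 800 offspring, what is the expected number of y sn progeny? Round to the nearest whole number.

A map distance of 21.0 cM corresponds to a recombination frequency of 0.210.
The F1 is + + / y sn, so y sn is a parental gamete class with expected frequency (1 − r)/2 = 0.790/2 = 0.3950.
Expected number = 0.3950 × 800 = 316.00 ≈ 316.

316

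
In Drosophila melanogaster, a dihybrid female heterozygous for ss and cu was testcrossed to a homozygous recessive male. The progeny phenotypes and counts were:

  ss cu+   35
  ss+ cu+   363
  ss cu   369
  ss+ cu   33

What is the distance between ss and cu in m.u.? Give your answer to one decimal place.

The two most frequent classes, ss+ cu+ (363) and ss cu (369), are the parental types, so the F1 was ss+ cu+ / ss cu.
The recombinant classes are ss+ cu and ss cu+: 33 + 35 = 68.
Recombination frequency = 68/800 = 0.0850 ≈ 8.5%, i.e. 8.5 m.u.

8.5 m.u.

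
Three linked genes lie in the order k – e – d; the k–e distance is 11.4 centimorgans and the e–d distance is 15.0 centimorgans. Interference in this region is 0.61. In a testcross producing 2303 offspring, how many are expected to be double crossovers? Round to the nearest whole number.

Map distances give recombination frequencies of 0.114 and 0.150 for the two intervals.
With interference 0.61 (so coincidence = 0.39), expected double-crossover frequency = 0.114 × 0.150 × 0.39 = 0.00667.
Expected number = 0.00667 × 2303 = 15.36 ≈ 15.

15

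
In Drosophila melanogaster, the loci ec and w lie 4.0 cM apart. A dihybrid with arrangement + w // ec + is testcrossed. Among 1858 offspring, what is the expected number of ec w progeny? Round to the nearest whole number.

37

A map distance of 4.0 cM corresponds to a recombination frequency of 0.040.
The F1 is + w / ec +, so ec w is a recombinant gamete class with expected frequency r/2 = 0.040/2 = 0.0200.
Expected number = 0.0200 × 1858 = 37.16 ≈ 37.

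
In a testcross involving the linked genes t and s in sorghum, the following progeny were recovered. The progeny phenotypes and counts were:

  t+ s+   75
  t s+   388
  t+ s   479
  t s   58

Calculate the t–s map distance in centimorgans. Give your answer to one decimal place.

13.3 centimorgans

The two most frequent classes, t+ s (479) and t s+ (388), are the parental types, so the F1 was t+ s / t s+.
The recombinant classes are t+ s+ and t s: 75 + 58 = 133.
Recombination frequency = 133/1000 = 0.1330 ≈ 13.3%, i.e. 13.3 centimorgans.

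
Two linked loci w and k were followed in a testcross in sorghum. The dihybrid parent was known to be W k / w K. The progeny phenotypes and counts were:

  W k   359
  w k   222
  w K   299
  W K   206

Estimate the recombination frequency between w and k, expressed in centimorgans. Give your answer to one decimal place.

39.4 centimorgans

The recombinant classes are W K and w k: 206 + 222 = 428.
Recombination frequency = 428/1086 = 0.3941 ≈ 39.4%, i.e. 39.4 centimorgans.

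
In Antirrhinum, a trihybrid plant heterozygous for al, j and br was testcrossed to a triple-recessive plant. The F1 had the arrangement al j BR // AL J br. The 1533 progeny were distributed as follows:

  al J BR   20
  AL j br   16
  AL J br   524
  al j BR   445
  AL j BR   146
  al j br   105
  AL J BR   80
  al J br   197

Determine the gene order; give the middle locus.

The two rarest classes, al J BR and AL j br, are the double crossovers. Comparing them with the parentals, only the j allele has switched, so j is the middle locus and the order is al – j – br.

j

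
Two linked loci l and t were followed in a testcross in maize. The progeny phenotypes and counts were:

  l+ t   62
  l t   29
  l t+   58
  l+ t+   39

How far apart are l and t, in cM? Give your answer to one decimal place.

36.2 cM

The two most frequent classes, l+ t (62) and l t+ (58), are the parental types, so the F1 was l+ t / l t+.
The recombinant classes are l+ t+ and l t: 39 + 29 = 68.
Recombination frequency = 68/188 = 0.3617 ≈ 36.2%, i.e. 36.2 cM.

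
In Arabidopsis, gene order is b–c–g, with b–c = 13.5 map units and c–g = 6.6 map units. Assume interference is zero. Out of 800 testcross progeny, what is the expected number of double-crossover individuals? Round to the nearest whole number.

7

Map distances give recombination frequencies of 0.135 and 0.066 for the two intervals.
With no interference, expected double-crossover frequency = 0.135 × 0.066 = 0.00891.
Expected number = 0.00891 × 800 = 7.13 ≈ 7.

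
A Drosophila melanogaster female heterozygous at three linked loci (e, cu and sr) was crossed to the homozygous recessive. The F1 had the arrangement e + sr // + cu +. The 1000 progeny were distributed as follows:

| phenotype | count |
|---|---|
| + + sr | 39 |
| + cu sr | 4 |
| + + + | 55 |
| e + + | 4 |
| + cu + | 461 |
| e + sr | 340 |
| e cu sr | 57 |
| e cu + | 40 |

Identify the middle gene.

sr

The two rarest classes, e + + and + cu sr, are the double crossovers. Comparing them with the parentals, only the sr allele has switched, so sr is the middle locus and the order is cu – sr – e.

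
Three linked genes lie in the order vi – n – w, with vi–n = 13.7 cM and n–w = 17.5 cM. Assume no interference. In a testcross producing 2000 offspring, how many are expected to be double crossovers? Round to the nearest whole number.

48

Map distances give recombination frequencies of 0.137 and 0.175 for the two intervals.
With no interference, expected double-crossover frequency = 0.137 × 0.175 = 0.02397.
Expected number = 0.02397 × 2000 = 47.95 ≈ 48.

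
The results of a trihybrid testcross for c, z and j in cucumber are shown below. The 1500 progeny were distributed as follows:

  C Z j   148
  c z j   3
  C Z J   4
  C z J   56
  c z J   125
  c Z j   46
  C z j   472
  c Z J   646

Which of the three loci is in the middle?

c

The two most frequent reciprocal classes, c Z J and C z j, are the parental types, so the F1 was c Z J / C z j.
The two rarest classes, C Z J and c z j, are the double crossovers. Comparing them with the parentals, only the c allele has switched, so c is the middle locus and the order is z – c – j.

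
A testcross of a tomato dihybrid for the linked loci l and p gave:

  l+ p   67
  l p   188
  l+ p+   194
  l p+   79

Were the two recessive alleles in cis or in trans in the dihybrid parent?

cis

The two most frequent classes are l+ p+ (194) and l p (188); these are the parental (non-recombinant) types.
So the F1 carried l+ p+ on one chromosome and l p on the other — the recessive alleles are on the same chromosome (cis / coupling).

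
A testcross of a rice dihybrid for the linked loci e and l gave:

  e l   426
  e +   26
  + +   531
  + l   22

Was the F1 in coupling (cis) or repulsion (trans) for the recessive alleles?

cis

The two most frequent classes are + + (531) and e l (426); these are the parental (non-recombinant) types.
So the F1 carried + + on one chromosome and e l on the other — the recessive alleles are on the same chromosome (cis / coupling).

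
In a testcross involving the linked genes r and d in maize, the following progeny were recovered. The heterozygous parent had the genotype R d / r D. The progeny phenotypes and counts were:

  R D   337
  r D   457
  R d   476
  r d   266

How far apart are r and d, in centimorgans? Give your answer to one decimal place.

The recombinant classes are R D and r d: 337 + 266 = 603.
Recombination frequency = 603/1536 = 0.3926 ≈ 39.3%, i.e. 39.3 centimorgans.

39.3 centimorgans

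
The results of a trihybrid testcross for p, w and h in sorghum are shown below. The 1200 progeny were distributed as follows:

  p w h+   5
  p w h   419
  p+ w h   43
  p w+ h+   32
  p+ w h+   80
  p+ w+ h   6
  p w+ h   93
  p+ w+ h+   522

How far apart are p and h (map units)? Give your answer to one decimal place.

The two most frequent reciprocal classes, p+ w+ h+ and p w h, are the parental types, so the F1 was p+ w+ h+ / p w h.
The two rarest classes, p+ w+ h and p w h+, are the double crossovers. Comparing them with the parentals, only the h allele has switched, so h is the middle locus and the order is p – h – w.
Crossovers in the p–h interval produce the single-crossover classes p w+ h+ and p+ w h (32 + 43 = 75) plus the double crossovers (11).
RF(p–h) = (75 + 11) / 1200 = 86/1200 = 0.0717 → 7.2 map units.

7.2 map units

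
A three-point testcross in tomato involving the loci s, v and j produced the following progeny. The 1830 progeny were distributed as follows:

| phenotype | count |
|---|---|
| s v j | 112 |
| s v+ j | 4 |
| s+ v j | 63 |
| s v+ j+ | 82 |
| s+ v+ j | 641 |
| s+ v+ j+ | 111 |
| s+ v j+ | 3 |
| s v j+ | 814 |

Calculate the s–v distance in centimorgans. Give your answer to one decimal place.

8.3 centimorgans

The two most frequent reciprocal classes, s+ v+ j and s v j+, are the parental types, so the F1 was s+ v+ j / s v j+.
The two rarest classes, s v+ j and s+ v j+, are the double crossovers. Comparing them with the parentals, only the s allele has switched, so s is the middle locus and the order is v – s – j.
Crossovers in the v–s interval produce the single-crossover classes s+ v j and s v+ j+ (63 + 82 = 145) plus the double crossovers (7).
RF(v–s) = (145 + 7) / 1830 = 152/1830 = 0.0831 → 8.3 centimorgans.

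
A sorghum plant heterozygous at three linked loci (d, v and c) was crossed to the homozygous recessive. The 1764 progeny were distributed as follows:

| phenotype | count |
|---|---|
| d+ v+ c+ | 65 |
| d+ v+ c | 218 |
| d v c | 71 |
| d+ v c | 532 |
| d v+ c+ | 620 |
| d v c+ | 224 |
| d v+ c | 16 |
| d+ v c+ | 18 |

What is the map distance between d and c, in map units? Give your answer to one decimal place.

The two most frequent reciprocal classes, d+ v c and d v+ c+, are the parental types, so the F1 was d+ v c / d v+ c+.
The two rarest classes, d+ v c+ and d v+ c, are the double crossovers. Comparing them with the parentals, only the c allele has switched, so c is the middle locus and the order is v – c – d.
Crossovers in the c–d interval produce the single-crossover classes d v c and d+ v+ c+ (71 + 65 = 136) plus the double crossovers (34).
RF(c–d) = (136 + 34) / 1764 = 170/1764 = 0.0964 → 9.6 map units.

9.6 map units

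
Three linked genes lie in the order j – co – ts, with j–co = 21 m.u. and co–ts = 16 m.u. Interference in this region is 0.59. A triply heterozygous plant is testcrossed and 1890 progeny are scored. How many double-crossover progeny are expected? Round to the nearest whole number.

Map distances give recombination frequencies of 0.210 and 0.160 for the two intervals.
With interference 0.59 (so coincidence = 0.41), expected double-crossover frequency = 0.210 × 0.160 × 0.41 = 0.01378.
Expected number = 0.01378 × 1890 = 26.04 ≈ 26.

26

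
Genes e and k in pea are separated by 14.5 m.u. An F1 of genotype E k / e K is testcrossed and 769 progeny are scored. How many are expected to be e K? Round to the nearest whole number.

329

A map distance of 14.5 m.u. corresponds to a recombination frequency of 0.145.
The F1 is E k / e K, so e K is a parental gamete class with expected frequency (1 − r)/2 = 0.855/2 = 0.4275.
Expected number = 0.4275 × 769 = 328.75 ≈ 329.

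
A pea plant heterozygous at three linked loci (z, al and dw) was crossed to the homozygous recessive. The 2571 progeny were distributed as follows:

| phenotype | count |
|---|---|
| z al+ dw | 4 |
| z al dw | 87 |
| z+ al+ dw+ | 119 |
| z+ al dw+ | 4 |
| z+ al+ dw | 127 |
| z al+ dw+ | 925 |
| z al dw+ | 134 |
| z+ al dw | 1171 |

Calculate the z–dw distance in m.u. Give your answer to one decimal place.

The two most frequent reciprocal classes, z al+ dw+ and z+ al dw, are the parental types, so the F1 was z al+ dw+ / z+ al dw.
The two rarest classes, z al+ dw and z+ al dw+, are the double crossovers. Comparing them with the parentals, only the dw allele has switched, so dw is the middle locus and the order is al – dw – z.
Crossovers in the dw–z interval produce the single-crossover classes z+ al+ dw+ and z al dw (119 + 87 = 206) plus the double crossovers (8).
RF(dw–z) = (206 + 8) / 2571 = 214/2571 = 0.0832 → 8.3 m.u.

8.3 m.u.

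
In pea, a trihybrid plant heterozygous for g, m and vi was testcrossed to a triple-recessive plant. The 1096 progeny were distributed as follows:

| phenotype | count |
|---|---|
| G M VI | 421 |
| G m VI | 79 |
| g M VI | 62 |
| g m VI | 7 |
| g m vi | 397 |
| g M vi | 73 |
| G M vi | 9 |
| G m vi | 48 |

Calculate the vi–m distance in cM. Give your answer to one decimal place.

The two most frequent reciprocal classes, g m vi and G M VI, are the parental types, so the F1 was g m vi / G M VI.
The two rarest classes, g m VI and G M vi, are the double crossovers. Comparing them with the parentals, only the vi allele has switched, so vi is the middle locus and the order is g – vi – m.
Crossovers in the vi–m interval produce the single-crossover classes g M vi and G m VI (73 + 79 = 152) plus the double crossovers (16).
RF(vi–m) = (152 + 16) / 1096 = 168/1096 = 0.1533 → 15.3 cM.

15.3 cM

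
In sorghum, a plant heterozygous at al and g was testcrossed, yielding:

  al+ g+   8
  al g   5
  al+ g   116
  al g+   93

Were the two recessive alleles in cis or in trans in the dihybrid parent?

The two most frequent classes are al+ g (116) and al g+ (93); these are the parental (non-recombinant) types.
So the F1 carried al+ g on one chromosome and al g+ on the other — the recessive alleles are on opposite chromosomes (trans / repulsion).

trans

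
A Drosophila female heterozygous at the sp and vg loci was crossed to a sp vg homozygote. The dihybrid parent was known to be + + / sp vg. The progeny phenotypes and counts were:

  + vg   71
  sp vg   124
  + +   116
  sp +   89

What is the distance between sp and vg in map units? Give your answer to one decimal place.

The recombinant classes are + vg and sp +: 71 + 89 = 160.
Recombination frequency = 160/400 = 0.4000 ≈ 40.0%, i.e. 40.0 map units.

40.0 map units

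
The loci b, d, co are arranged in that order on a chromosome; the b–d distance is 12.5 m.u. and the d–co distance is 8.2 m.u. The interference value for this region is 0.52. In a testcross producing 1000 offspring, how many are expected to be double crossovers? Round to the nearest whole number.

Map distances give recombination frequencies of 0.125 and 0.082 for the two intervals.
With interference 0.52 (so coincidence = 0.48), expected double-crossover frequency = 0.125 × 0.082 × 0.48 = 0.00492.
Expected number = 0.00492 × 1000 = 4.92 ≈ 5.

5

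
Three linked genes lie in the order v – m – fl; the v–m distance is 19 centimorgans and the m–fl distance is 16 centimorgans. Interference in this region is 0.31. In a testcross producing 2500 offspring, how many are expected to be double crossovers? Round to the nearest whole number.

Map distances give recombination frequencies of 0.190 and 0.160 for the two intervals.
With interference 0.31 (so coincidence = 0.69), expected double-crossover frequency = 0.190 × 0.160 × 0.69 = 0.02098.
Expected number = 0.02098 × 2500 = 52.44 ≈ 52.

52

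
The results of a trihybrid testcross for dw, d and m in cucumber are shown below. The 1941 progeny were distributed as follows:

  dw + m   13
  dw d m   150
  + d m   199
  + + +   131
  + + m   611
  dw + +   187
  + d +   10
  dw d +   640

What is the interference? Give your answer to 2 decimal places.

0.64

The two most frequent reciprocal classes, + + m and dw d +, are the parental types, so the F1 was + + m / dw d +.
The two rarest classes, dw + m and + d +, are the double crossovers. Comparing them with the parentals, only the dw allele has switched, so dw is the middle locus and the order is m – dw – d.
m–dw: (281 + 23)/1941 = 0.1566; dw–d: (386 + 23)/1941 = 0.2107.
Expected DCO frequency = 0.1566 × 0.2107 ≈ 0.03300; observed = 23/1941 ≈ 0.01185.
Coefficient of coincidence = 0.01185/0.03300 ≈ 0.36; interference = 1 − 0.36 = 0.64.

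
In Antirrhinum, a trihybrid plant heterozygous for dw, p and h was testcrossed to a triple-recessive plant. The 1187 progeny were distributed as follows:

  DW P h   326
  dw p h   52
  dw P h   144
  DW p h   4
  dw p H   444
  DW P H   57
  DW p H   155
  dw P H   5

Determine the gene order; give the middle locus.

p

The two most frequent reciprocal classes, DW P h and dw p H, are the parental types, so the F1 was DW P h / dw p H.
The two rarest classes, DW p h and dw P H, are the double crossovers. Comparing them with the parentals, only the p allele has switched, so p is the middle locus and the order is dw – p – h.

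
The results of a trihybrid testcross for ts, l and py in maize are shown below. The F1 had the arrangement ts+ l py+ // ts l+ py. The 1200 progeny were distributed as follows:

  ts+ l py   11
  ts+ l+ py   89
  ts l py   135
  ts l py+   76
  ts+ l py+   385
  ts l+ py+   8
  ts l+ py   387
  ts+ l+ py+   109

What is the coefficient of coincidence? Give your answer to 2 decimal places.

0.47

The two rarest classes, ts+ l py and ts l+ py+, are the double crossovers. Comparing them with the parentals, only the py allele has switched, so py is the middle locus and the order is ts – py – l.
ts–py: (165 + 19)/1200 = 0.1533; py–l: (244 + 19)/1200 = 0.2192.
Expected DCO frequency = 0.1533 × 0.2192 ≈ 0.03360; observed = 19/1200 ≈ 0.01583.
Coefficient of coincidence = 0.01583/0.03360 ≈ 0.47.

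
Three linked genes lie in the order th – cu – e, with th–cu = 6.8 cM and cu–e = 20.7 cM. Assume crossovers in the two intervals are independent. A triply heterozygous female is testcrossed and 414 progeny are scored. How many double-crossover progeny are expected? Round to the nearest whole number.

Map distances give recombination frequencies of 0.068 and 0.207 for the two intervals.
With no interference, expected double-crossover frequency = 0.068 × 0.207 = 0.01408.
Expected number = 0.01408 × 414 = 5.83 ≈ 6.

6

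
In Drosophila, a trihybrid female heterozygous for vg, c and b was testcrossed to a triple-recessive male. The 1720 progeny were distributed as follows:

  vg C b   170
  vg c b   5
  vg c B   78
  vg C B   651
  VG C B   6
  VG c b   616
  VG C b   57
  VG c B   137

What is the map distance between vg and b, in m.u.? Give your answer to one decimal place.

18.5 m.u.

The two most frequent reciprocal classes, vg C B and VG c b, are the parental types, so the F1 was vg C B / VG c b.
The two rarest classes, VG C B and vg c b, are the double crossovers. Comparing them with the parentals, only the vg allele has switched, so vg is the middle locus and the order is b – vg – c.
Crossovers in the b–vg interval produce the single-crossover classes vg C b and VG c B (170 + 137 = 307) plus the double crossovers (11).
RF(b–vg) = (307 + 11) / 1720 = 318/1720 = 0.1849 → 18.5 m.u.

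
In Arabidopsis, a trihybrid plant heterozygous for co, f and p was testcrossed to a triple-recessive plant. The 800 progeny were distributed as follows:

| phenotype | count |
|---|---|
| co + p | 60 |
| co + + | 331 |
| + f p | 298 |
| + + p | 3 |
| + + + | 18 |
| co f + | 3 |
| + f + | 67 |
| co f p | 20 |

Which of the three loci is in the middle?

f

The two most frequent reciprocal classes, co + + and + f p, are the parental types, so the F1 was co + + / + f p.
The two rarest classes, co f + and + + p, are the double crossovers. Comparing them with the parentals, only the f allele has switched, so f is the middle locus and the order is p – f – co.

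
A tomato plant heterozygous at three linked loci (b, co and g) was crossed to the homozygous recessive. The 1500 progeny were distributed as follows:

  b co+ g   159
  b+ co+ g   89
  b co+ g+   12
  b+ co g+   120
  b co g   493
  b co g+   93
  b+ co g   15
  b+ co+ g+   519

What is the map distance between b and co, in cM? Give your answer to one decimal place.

The two most frequent reciprocal classes, b co g and b+ co+ g+, are the parental types, so the F1 was b co g / b+ co+ g+.
The two rarest classes, b+ co g and b co+ g+, are the double crossovers. Comparing them with the parentals, only the b allele has switched, so b is the middle locus and the order is co – b – g.
Crossovers in the co–b interval produce the single-crossover classes b co+ g and b+ co g+ (159 + 120 = 279) plus the double crossovers (27).
RF(co–b) = (279 + 27) / 1500 = 306/1500 = 0.2040 → 20.4 cM.

20.4 cM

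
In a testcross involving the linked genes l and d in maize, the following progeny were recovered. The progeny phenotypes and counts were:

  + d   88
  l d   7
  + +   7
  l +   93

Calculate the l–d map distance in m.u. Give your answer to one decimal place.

The two most frequent classes, + d (88) and l + (93), are the parental types, so the F1 was + d / l +.
The recombinant classes are + + and l d: 7 + 7 = 14.
Recombination frequency = 14/195 = 0.0718 ≈ 7.2%, i.e. 7.2 m.u.

7.2 m.u.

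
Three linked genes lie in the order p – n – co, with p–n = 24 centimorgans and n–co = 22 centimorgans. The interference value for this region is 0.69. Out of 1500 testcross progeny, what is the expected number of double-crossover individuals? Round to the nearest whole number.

Map distances give recombination frequencies of 0.240 and 0.220 for the two intervals.
With interference 0.69 (so coincidence = 0.31), expected double-crossover frequency = 0.240 × 0.220 × 0.31 = 0.01637.
Expected number = 0.01637 × 1500 = 24.55 ≈ 25.

25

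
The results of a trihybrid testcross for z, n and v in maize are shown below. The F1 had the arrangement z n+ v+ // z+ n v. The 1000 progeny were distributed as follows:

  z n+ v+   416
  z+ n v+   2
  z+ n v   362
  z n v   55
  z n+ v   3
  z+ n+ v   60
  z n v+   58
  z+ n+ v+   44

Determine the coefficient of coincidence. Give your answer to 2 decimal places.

The two rarest classes, z n+ v and z+ n v+, are the double crossovers. Comparing them with the parentals, only the v allele has switched, so v is the middle locus and the order is z – v – n.
z–v: (99 + 5)/1000 = 0.1040; v–n: (118 + 5)/1000 = 0.1230.
Expected DCO frequency = 0.1040 × 0.1230 ≈ 0.01279; observed = 5/1000 ≈ 0.00500.
Coefficient of coincidence = 0.00500/0.01279 ≈ 0.39.

0.39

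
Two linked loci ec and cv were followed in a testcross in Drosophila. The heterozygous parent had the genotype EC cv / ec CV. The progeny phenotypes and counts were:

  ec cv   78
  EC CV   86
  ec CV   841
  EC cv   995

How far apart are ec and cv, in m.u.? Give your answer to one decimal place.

8.2 m.u.

The recombinant classes are EC CV and ec cv: 86 + 78 = 164.
Recombination frequency = 164/2000 = 0.0820 ≈ 8.2%, i.e. 8.2 m.u.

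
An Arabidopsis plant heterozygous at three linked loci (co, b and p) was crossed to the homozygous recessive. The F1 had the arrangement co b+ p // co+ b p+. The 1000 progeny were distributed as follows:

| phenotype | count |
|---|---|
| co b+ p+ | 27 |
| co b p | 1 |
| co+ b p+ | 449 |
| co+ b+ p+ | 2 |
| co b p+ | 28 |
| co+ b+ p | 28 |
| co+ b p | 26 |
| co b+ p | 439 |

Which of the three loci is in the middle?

b

The two rarest classes, co b p and co+ b+ p+, are the double crossovers. Comparing them with the parentals, only the b allele has switched, so b is the middle locus and the order is p – b – co.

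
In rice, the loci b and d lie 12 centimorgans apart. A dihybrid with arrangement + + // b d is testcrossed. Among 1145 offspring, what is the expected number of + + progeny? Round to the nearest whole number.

504

A map distance of 12 centimorgans corresponds to a recombination frequency of 0.120.
The F1 is + + / b d, so + + is a parental gamete class with expected frequency (1 − r)/2 = 0.880/2 = 0.4400.
Expected number = 0.4400 × 1145 = 503.80 ≈ 504.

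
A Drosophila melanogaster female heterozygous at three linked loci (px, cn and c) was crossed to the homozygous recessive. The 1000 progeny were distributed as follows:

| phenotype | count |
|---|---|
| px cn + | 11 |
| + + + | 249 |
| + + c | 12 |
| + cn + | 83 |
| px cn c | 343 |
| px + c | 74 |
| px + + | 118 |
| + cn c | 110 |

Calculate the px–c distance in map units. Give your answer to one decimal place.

The two most frequent reciprocal classes, px cn c and + + +, are the parental types, so the F1 was px cn c / + + +.
The two rarest classes, px cn + and + + c, are the double crossovers. Comparing them with the parentals, only the c allele has switched, so c is the middle locus and the order is px – c – cn.
Crossovers in the px–c interval produce the single-crossover classes + cn c and px + + (110 + 118 = 228) plus the double crossovers (23).
RF(px–c) = (228 + 23) / 1000 = 251/1000 = 0.2510 → 25.1 map units.

25.1 map units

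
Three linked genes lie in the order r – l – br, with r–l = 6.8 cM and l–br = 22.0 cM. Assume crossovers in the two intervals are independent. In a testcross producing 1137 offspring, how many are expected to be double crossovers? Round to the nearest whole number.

17

Map distances give recombination frequencies of 0.068 and 0.220 for the two intervals.
With no interference, expected double-crossover frequency = 0.068 × 0.220 = 0.01496.
Expected number = 0.01496 × 1137 = 17.01 ≈ 17.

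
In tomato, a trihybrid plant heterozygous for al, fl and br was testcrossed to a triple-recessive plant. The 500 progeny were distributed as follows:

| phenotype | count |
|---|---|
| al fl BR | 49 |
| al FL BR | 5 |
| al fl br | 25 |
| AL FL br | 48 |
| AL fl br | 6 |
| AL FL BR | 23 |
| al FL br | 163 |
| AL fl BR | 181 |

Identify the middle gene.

The two most frequent reciprocal classes, al FL br and AL fl BR, are the parental types, so the F1 was al FL br / AL fl BR.
The two rarest classes, al FL BR and AL fl br, are the double crossovers. Comparing them with the parentals, only the br allele has switched, so br is the middle locus and the order is al – br – fl.

br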